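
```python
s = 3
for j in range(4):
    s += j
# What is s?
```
Trace:
  s=3
  s=3, j=0
  s=4, j=1
  s=6, j=2
  s=9, j=3

Final answer: 9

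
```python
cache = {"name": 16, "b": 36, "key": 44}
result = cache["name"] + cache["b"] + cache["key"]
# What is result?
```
Trace:
  cache={'name': 16, 'b': 36, 'key': 44}
  cache={'name': 16, 'b': 36, 'key': 44}, result=96

Final answer: 96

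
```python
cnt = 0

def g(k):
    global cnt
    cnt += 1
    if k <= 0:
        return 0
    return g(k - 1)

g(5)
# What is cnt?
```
Call trace:
g(k=5)
  g(k=4)
    g(k=3)
      g(k=2)
        g(k=1)
          g(k=0)
          -> return 0
        -> return 0
      -> return 0
    -> return 0
  -> return 0
-> return 0

cnt is incremented once per call. g is entered once for each k = 5, 4, 3, 2, 1, 0 (the k <= 0 call returns without recursing), i.e. 5 + 1 calls.
cnt = 6

Final answer: 6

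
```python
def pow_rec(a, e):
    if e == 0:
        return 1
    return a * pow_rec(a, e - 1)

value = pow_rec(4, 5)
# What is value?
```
Call trace:
pow_rec(a=4, e=5)
  pow_rec(a=4, e=4)
    pow_rec(a=4, e=3)
      pow_rec(a=4, e=2)
        pow_rec(a=4, e=1)
          pow_rec(a=4, e=0)
          -> return 1
        -> return 4
      -> return 16
    -> return 64
  -> return 256
-> return 1024

Final answer: 1024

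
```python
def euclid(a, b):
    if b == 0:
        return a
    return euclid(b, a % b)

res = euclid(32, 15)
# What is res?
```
Call trace:
euclid(a=32, b=15)
  euclid(a=15, b=2)
    euclid(a=2, b=1)
      euclid(a=1, b=0)
      -> return 1
    -> return 1
  -> return 1
-> return 1

Final answer: 1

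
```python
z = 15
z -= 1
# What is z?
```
Trace:
  z=15
  z=14

Final answer: 14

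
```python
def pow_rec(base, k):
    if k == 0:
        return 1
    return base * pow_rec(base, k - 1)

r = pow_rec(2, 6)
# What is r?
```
Call trace:
pow_rec(base=2, k=6)
  pow_rec(base=2, k=5)
    pow_rec(base=2, k=4)
      pow_rec(base=2, k=3)
        pow_rec(base=2, k=2)
          pow_rec(base=2, k=1)
            pow_rec(base=2, k=0)
            -> return 1
          -> return 2
        -> return 4
      -> return 8
    -> return 16
  -> return 32
-> return 64

Final answer: 64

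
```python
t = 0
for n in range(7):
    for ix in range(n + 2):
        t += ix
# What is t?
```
Trace:
  t=0
  t=0, n=0, ix=0
  t=1, n=0, ix=1
  t=1, n=1, ix=0
  t=2, n=1, ix=1
  t=4, n=1, ix=2
  t=4, n=2, ix=0
  t=5, n=2, ix=1
  t=7, n=2, ix=2
  t=10, n=2, ix=3
  t=10, n=3, ix=0
  t=11, n=3, ix=1
  t=13, n=3, ix=2
  t=16, n=3, ix=3
  t=20, n=3, ix=4
  t=20, n=4, ix=0
  t=21, n=4, ix=1
  t=23, n=4, ix=2
  t=26, n=4, ix=3
  t=30, n=4, ix=4
  t=35, n=4, ix=5
  t=35, n=5, ix=0
  t=36, n=5, ix=1
  t=38, n=5, ix=2
  t=41, n=5, ix=3
  t=45, n=5, ix=4
  t=50, n=5, ix=5
  t=56, n=5, ix=6
  t=56, n=6, ix=0
  t=57, n=6, ix=1
  t=59, n=6, ix=2
  t=62, n=6, ix=3
  t=66, n=6, ix=4
  t=71, n=6, ix=5
  t=77, n=6, ix=6
  t=84, n=6, ix=7

Final answer: 84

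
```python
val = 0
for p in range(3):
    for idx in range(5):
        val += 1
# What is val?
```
Trace:
  val=0
  val=1, p=0, idx=0
  val=2, p=0, idx=1
  val=3, p=0, idx=2
  val=4, p=0, idx=3
  val=5, p=0, idx=4
  val=6, p=1, idx=0
  val=7, p=1, idx=1
  val=8, p=1, idx=2
  val=9, p=1, idx=3
  val=10, p=1, idx=4
  val=11, p=2, idx=0
  val=12, p=2, idx=1
  val=13, p=2, idx=2
  val=14, p=2, idx=3
  val=15, p=2, idx=4

Final answer: 15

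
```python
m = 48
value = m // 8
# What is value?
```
Trace:
  m=48
  m=48, value=6

Final answer: 6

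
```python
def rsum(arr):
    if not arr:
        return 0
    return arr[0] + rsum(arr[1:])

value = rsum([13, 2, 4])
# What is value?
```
Call trace:
rsum(arr=[13, 2, 4])
  rsum(arr=[2, 4])
    rsum(arr=[4])
      rsum(arr=[])
      -> return 0
    -> return 4
  -> return 6
-> return 19

Final answer: 19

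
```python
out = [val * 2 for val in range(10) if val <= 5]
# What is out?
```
Trace:
  val=0
  val=1
  val=2
  val=3
  val=4
  val=5
  val=6
  val=7
  val=8
  val=9
  out=[0, 2, 4, 6, 8, 10]

Final answer: [0, 2, 4, 6, 8, 10]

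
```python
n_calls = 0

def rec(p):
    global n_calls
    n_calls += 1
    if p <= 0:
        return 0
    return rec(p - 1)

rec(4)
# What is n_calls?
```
Call trace:
rec(p=4)
  rec(p=3)
    rec(p=2)
      rec(p=1)
        rec(p=0)
        -> return 0
      -> return 0
    -> return 0
  -> return 0
-> return 0

n_calls is incremented once per call. rec is entered once for each p = 4, 3, 2, 1, 0 (the p <= 0 call returns without recursing), i.e. 4 + 1 calls.
n_calls = 5

Final answer: 5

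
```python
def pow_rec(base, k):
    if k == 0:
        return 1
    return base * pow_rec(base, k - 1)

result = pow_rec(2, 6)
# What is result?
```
Call trace:
pow_rec(base=2, k=6)
  pow_rec(base=2, k=5)
    pow_rec(base=2, k=4)
      pow_rec(base=2, k=3)
        pow_rec(base=2, k=2)
          pow_rec(base=2, k=1)
            pow_rec(base=2, k=0)
            -> return 1
          -> return 2
        -> return 4
      -> return 8
    -> return 16
  -> return 32
-> return 64

Final answer: 64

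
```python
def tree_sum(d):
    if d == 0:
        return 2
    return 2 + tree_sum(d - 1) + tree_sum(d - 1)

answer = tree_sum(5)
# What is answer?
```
Call trace (a repeated sub-call is expanded the first time; later identical calls just restate its return value):
tree_sum(d=5)
  tree_sum(d=4)
    tree_sum(d=3)
      tree_sum(d=2)
        tree_sum(d=1)
          tree_sum(d=0)
          -> return 2
          tree_sum(d=0)
          -> return 2
        -> return 6
        tree_sum(d=1) -> return 6  (same call as traced above)
      -> return 14
      tree_sum(d=2) -> return 14  (same call as traced above)
    -> return 30
    tree_sum(d=3) -> return 30  (same call as traced above)
  -> return 62
  tree_sum(d=4) -> return 62  (same call as traced above)
-> return 126

Final answer: 126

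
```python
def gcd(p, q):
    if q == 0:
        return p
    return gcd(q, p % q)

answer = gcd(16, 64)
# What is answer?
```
Call trace:
gcd(p=16, q=64)
  gcd(p=64, q=16)
    gcd(p=16, q=0)
    -> return 16
  -> return 16
-> return 16

Final answer: 16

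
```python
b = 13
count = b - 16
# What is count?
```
Trace:
  b=13
  b=13, count=-3

Final answer: -3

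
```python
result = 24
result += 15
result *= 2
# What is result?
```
Trace:
  result=24
  result=39
  result=78

Final answer: 78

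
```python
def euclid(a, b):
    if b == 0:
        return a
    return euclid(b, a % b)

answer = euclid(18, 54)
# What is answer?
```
Call trace:
euclid(a=18, b=54)
  euclid(a=54, b=18)
    euclid(a=18, b=0)
    -> return 18
  -> return 18
-> return 18

Final answer: 18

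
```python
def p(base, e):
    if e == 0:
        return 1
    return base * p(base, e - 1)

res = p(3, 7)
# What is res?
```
Call trace:
p(base=3, e=7)
  p(base=3, e=6)
    p(base=3, e=5)
      p(base=3, e=4)
        p(base=3, e=3)
          p(base=3, e=2)
            p(base=3, e=1)
              p(base=3, e=0)
              -> return 1
            -> return 3
          -> return 9
        -> return 27
      -> return 81
    -> return 243
  -> return 729
-> return 2187

Final answer: 2187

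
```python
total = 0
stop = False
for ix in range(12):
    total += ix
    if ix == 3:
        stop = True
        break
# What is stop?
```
Trace:
  total=0
  total=0, stop=False
  total=0, stop=False, ix=0
  total=1, stop=False, ix=1
  total=3, stop=False, ix=2
  total=6, stop=True, ix=3

Final answer: True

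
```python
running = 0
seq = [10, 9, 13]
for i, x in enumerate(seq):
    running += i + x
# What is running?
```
Trace:
  running=0
  running=10, i=0, x=10
  running=20, i=1, x=9
  running=35, i=2, x=13

Final answer: 35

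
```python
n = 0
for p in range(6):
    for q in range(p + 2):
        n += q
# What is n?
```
Trace:
  n=0
  n=0, p=0, q=0
  n=1, p=0, q=1
  n=1, p=1, q=0
  n=2, p=1, q=1
  n=4, p=1, q=2
  n=4, p=2, q=0
  n=5, p=2, q=1
  n=7, p=2, q=2
  n=10, p=2, q=3
  n=10, p=3, q=0
  n=11, p=3, q=1
  n=13, p=3, q=2
  n=16, p=3, q=3
  n=20, p=3, q=4
  n=20, p=4, q=0
  n=21, p=4, q=1
  n=23, p=4, q=2
  n=26, p=4, q=3
  n=30, p=4, q=4
  n=35, p=4, q=5
  n=35, p=5, q=0
  n=36, p=5, q=1
  n=38, p=5, q=2
  n=41, p=5, q=3
  n=45, p=5, q=4
  n=50, p=5, q=5
  n=56, p=5, q=6

Final answer: 56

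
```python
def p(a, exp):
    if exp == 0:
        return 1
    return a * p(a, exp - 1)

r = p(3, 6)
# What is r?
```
Call trace:
p(a=3, exp=6)
  p(a=3, exp=5)
    p(a=3, exp=4)
      p(a=3, exp=3)
        p(a=3, exp=2)
          p(a=3, exp=1)
            p(a=3, exp=0)
            -> return 1
          -> return 3
        -> return 9
      -> return 27
    -> return 81
  -> return 243
-> return 729

Final answer: 729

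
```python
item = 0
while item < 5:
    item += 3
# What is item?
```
Trace:
  item=0
  item=3
  item=6

Final answer: 6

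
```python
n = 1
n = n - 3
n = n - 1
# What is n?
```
Trace:
  n=1
  n=-2
  n=-3

Final answer: -3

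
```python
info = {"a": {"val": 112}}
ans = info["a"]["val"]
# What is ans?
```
Trace:
  info={'a': {'val': 112}}
  info={'a': {'val': 112}}, ans=112

Final answer: 112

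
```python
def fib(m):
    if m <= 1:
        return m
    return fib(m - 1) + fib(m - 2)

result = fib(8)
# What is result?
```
Call trace (a repeated sub-call is expanded the first time; later identical calls just restate its return value):
fib(m=8)
  fib(m=7)
    fib(m=6)
      fib(m=5)
        fib(m=4)
          fib(m=3)
            fib(m=2)
              fib(m=1)
              -> return 1
              fib(m=0)
              -> return 0
            -> return 1
            fib(m=1)
            -> return 1
          -> return 2
          fib(m=2) -> return 1  (same call as traced above)
        -> return 3
        fib(m=3) -> return 2  (same call as traced above)
      -> return 5
      fib(m=4) -> return 3  (same call as traced above)
    -> return 8
    fib(m=5) -> return 5  (same call as traced above)
  -> return 13
  fib(m=6) -> return 8  (same call as traced above)
-> return 21

Final answer: 21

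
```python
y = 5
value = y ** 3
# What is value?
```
Trace:
  y=5
  y=5, value=125

Final answer: 125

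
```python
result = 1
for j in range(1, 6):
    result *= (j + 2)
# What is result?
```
Trace:
  result=1
  result=3, j=1
  result=12, j=2
  result=60, j=3
  result=360, j=4
  result=2520, j=5

Final answer: 2520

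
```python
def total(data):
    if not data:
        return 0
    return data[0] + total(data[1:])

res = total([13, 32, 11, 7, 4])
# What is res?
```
Call trace:
total(data=[13, 32, 11, 7, 4])
  total(data=[32, 11, 7, 4])
    total(data=[11, 7, 4])
      total(data=[7, 4])
        total(data=[4])
          total(data=[])
          -> return 0
        -> return 4
      -> return 11
    -> return 22
  -> return 54
-> return 67

Final answer: 67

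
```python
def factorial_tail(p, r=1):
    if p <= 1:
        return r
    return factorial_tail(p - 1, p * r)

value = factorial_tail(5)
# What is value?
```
Call trace:
factorial_tail(p=5, r=1)
  factorial_tail(p=4, r=5)
    factorial_tail(p=3, r=20)
      factorial_tail(p=2, r=60)
        factorial_tail(p=1, r=120)
        -> return 120
      -> return 120
    -> return 120
  -> return 120
-> return 120

Final answer: 120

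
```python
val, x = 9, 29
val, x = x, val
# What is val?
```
Trace:
  val=9, x=29
  val=29, x=9

Final answer: 29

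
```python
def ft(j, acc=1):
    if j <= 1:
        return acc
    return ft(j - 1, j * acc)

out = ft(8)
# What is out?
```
Call trace:
ft(j=8, acc=1)
  ft(j=7, acc=8)
    ft(j=6, acc=56)
      ft(j=5, acc=336)
        ft(j=4, acc=1680)
          ft(j=3, acc=6720)
            ft(j=2, acc=20160)
              ft(j=1, acc=40320)
              -> return 40320
            -> return 40320
          -> return 40320
        -> return 40320
      -> return 40320
    -> return 40320
  -> return 40320
-> return 40320

Final answer: 40320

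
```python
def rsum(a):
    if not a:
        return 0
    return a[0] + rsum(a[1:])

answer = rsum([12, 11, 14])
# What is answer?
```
Call trace:
rsum(a=[12, 11, 14])
  rsum(a=[11, 14])
    rsum(a=[14])
      rsum(a=[])
      -> return 0
    -> return 14
  -> return 25
-> return 37

Final answer: 37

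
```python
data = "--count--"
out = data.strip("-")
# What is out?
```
Trace:
  data='--count--'
  data='--count--', out='count'

Final answer: 'count'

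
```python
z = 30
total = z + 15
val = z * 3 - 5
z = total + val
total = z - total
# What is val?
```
Trace:
  z=30
  z=30, total=45
  z=30, total=45, val=85
  z=130, total=45, val=85
  z=130, total=85, val=85

Final answer: 85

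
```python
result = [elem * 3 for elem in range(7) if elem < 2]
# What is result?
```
Trace:
  elem=0
  elem=1
  elem=2
  elem=3
  elem=4
  elem=5
  elem=6
  result=[0, 3]

Final answer: [0, 3]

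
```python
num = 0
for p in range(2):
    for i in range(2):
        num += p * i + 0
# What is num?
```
Trace:
  num=0
  num=0, p=0, i=0
  num=0, p=0, i=1
  num=0, p=1, i=0
  num=1, p=1, i=1

Final answer: 1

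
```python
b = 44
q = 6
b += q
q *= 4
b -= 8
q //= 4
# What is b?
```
Trace:
  b=44
  b=44, q=6
  b=50, q=6
  b=50, q=24
  b=42, q=24
  b=42, q=6

Final answer: 42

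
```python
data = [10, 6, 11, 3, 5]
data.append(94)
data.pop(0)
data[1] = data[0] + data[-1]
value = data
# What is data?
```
Trace:
  data=[10, 6, 11, 3, 5]
  data=[10, 6, 11, 3, 5, 94]
  data=[6, 11, 3, 5, 94]
  data=[6, 100, 3, 5, 94]
  data=[6, 100, 3, 5, 94], value=[6, 100, 3, 5, 94]

Final answer: [6, 100, 3, 5, 94]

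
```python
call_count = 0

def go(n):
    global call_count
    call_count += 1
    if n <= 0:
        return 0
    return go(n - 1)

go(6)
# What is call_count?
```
Call trace:
go(n=6)
  go(n=5)
    go(n=4)
      go(n=3)
        go(n=2)
          go(n=1)
            go(n=0)
            -> return 0
          -> return 0
        -> return 0
      -> return 0
    -> return 0
  -> return 0
-> return 0

call_count is incremented once per call. go is entered once for each n = 6, 5, 4, 3, 2, 1, 0 (the n <= 0 call returns without recursing), i.e. 6 + 1 calls.
call_count = 7

Final answer: 7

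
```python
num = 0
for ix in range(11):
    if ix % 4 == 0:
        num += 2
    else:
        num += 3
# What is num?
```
Trace:
  num=0
  num=2, ix=0
  num=5, ix=1
  num=8, ix=2
  num=11, ix=3
  num=13, ix=4
  num=16, ix=5
  num=19, ix=6
  num=22, ix=7
  num=24, ix=8
  num=27, ix=9
  num=30, ix=10

Final answer: 30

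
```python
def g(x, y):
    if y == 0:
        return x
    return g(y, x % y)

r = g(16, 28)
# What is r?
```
Call trace:
g(x=16, y=28)
  g(x=28, y=16)
    g(x=16, y=12)
      g(x=12, y=4)
        g(x=4, y=0)
        -> return 4
      -> return 4
    -> return 4
  -> return 4
-> return 4

Final answer: 4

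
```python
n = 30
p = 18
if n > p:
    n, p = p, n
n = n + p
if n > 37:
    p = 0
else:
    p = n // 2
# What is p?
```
Trace:
  n=30
  n=30, p=18
  n=18, p=30
  n=48, p=30
  n=48, p=0

Final answer: 0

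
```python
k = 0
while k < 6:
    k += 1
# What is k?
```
Trace:
  k=0
  k=1
  k=2
  k=3
  k=4
  k=5
  k=6

Final answer: 6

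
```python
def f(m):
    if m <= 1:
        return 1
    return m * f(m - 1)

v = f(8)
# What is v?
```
Call trace:
f(m=8)
  f(m=7)
    f(m=6)
      f(m=5)
        f(m=4)
          f(m=3)
            f(m=2)
              f(m=1)
              -> return 1
            -> return 2
          -> return 6
        -> return 24
      -> return 120
    -> return 720
  -> return 5040
-> return 40320

Final answer: 40320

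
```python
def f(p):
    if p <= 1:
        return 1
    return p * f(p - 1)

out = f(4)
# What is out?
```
Call trace:
f(p=4)
  f(p=3)
    f(p=2)
      f(p=1)
      -> return 1
    -> return 2
  -> return 6
-> return 24

Final answer: 24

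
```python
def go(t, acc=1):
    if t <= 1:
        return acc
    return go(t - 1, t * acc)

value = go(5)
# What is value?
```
Call trace:
go(t=5, acc=1)
  go(t=4, acc=5)
    go(t=3, acc=20)
      go(t=2, acc=60)
        go(t=1, acc=120)
        -> return 120
      -> return 120
    -> return 120
  -> return 120
-> return 120

Final answer: 120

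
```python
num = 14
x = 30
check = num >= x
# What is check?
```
Trace:
  num=14
  num=14, x=30
  num=14, x=30, check=False

Final answer: False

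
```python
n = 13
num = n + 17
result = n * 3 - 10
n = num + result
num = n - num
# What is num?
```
Trace:
  n=13
  n=13, num=30
  n=13, num=30, result=29
  n=59, num=30, result=29
  n=59, num=29, result=29

Final answer: 29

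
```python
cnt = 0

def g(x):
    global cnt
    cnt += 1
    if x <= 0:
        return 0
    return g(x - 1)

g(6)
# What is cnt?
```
Call trace:
g(x=6)
  g(x=5)
    g(x=4)
      g(x=3)
        g(x=2)
          g(x=1)
            g(x=0)
            -> return 0
          -> return 0
        -> return 0
      -> return 0
    -> return 0
  -> return 0
-> return 0

cnt is incremented once per call. g is entered once for each x = 6, 5, 4, 3, 2, 1, 0 (the x <= 0 call returns without recursing), i.e. 6 + 1 calls.
cnt = 7

Final answer: 7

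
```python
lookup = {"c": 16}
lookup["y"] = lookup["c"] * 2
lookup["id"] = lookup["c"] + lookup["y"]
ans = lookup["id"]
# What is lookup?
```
Trace:
  lookup={'c': 16}
  lookup={'c': 16, 'y': 32}
  lookup={'c': 16, 'y': 32, 'id': 48}
  lookup={'c': 16, 'y': 32, 'id': 48}, ans=48

Final answer: {'c': 16, 'y': 32, 'id': 48}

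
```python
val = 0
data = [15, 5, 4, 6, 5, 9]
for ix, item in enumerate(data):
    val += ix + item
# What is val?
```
Trace:
  val=0
  val=15, ix=0, item=15
  val=21, ix=1, item=5
  val=27, ix=2, item=4
  val=36, ix=3, item=6
  val=45, ix=4, item=5
  val=59, ix=5, item=9

Final answer: 59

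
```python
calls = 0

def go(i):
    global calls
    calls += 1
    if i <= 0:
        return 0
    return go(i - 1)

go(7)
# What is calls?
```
Call trace:
go(i=7)
  go(i=6)
    go(i=5)
      go(i=4)
        go(i=3)
          go(i=2)
            go(i=1)
              go(i=0)
              -> return 0
            -> return 0
          -> return 0
        -> return 0
      -> return 0
    -> return 0
  -> return 0
-> return 0

calls is incremented once per call. go is entered once for each i = 7, 6, 5, 4, 3, 2, 1, 0 (the i <= 0 call returns without recursing), i.e. 7 + 1 calls.
calls = 8

Final answer: 8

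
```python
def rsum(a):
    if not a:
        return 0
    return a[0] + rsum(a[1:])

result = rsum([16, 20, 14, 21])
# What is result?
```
Call trace:
rsum(a=[16, 20, 14, 21])
  rsum(a=[20, 14, 21])
    rsum(a=[14, 21])
      rsum(a=[21])
        rsum(a=[])
        -> return 0
      -> return 21
    -> return 35
  -> return 55
-> return 71

Final answer: 71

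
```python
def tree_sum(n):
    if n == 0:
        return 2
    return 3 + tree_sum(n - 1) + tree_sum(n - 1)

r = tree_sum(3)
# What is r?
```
Call trace (a repeated sub-call is expanded the first time; later identical calls just restate its return value):
tree_sum(n=3)
  tree_sum(n=2)
    tree_sum(n=1)
      tree_sum(n=0)
      -> return 2
      tree_sum(n=0)
      -> return 2
    -> return 7
    tree_sum(n=1) -> return 7  (same call as traced above)
  -> return 17
  tree_sum(n=2) -> return 17  (same call as traced above)
-> return 37

Final answer: 37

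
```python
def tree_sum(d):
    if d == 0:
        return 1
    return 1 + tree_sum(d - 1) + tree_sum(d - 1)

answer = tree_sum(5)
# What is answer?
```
Call trace (a repeated sub-call is expanded the first time; later identical calls just restate its return value):
tree_sum(d=5)
  tree_sum(d=4)
    tree_sum(d=3)
      tree_sum(d=2)
        tree_sum(d=1)
          tree_sum(d=0)
          -> return 1
          tree_sum(d=0)
          -> return 1
        -> return 3
        tree_sum(d=1) -> return 3  (same call as traced above)
      -> return 7
      tree_sum(d=2) -> return 7  (same call as traced above)
    -> return 15
    tree_sum(d=3) -> return 15  (same call as traced above)
  -> return 31
  tree_sum(d=4) -> return 31  (same call as traced above)
-> return 63

Final answer: 63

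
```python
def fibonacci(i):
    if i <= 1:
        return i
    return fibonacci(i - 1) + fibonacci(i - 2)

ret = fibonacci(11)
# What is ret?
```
Call trace (a repeated sub-call is expanded the first time; later identical calls just restate its return value):
fibonacci(i=11)
  fibonacci(i=10)
    fibonacci(i=9)
      fibonacci(i=8)
        fibonacci(i=7)
          fibonacci(i=6)
            fibonacci(i=5)
              fibonacci(i=4)
                fibonacci(i=3)
                  fibonacci(i=2)
                    fibonacci(i=1)
                    -> return 1
                    fibonacci(i=0)
                    -> return 0
                  -> return 1
                  fibonacci(i=1)
                  -> return 1
                -> return 2
                fibonacci(i=2) -> return 1  (same call as traced above)
              -> return 3
              fibonacci(i=3) -> return 2  (same call as traced above)
            -> return 5
            fibonacci(i=4) -> return 3  (same call as traced above)
          -> return 8
          fibonacci(i=5) -> return 5  (same call as traced above)
        -> return 13
        fibonacci(i=6) -> return 8  (same call as traced above)
      -> return 21
      fibonacci(i=7) -> return 13  (same call as traced above)
    -> return 34
    fibonacci(i=8) -> return 21  (same call as traced above)
  -> return 55
  fibonacci(i=9) -> return 34  (same call as traced above)
-> return 89

Final answer: 89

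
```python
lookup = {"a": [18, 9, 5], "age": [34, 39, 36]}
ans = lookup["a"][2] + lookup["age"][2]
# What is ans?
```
Trace:
  lookup={'a': [18, 9, 5], 'age': [34, 39, 36]}
  lookup={'a': [18, 9, 5], 'age': [34, 39, 36]}, ans=41

Final answer: 41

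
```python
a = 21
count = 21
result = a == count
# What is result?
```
Trace:
  a=21
  a=21, count=21
  a=21, count=21, result=True

Final answer: True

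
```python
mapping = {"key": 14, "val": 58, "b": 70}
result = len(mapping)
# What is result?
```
Trace:
  mapping={'key': 14, 'val': 58, 'b': 70}
  mapping={'key': 14, 'val': 58, 'b': 70}, result=3

Final answer: 3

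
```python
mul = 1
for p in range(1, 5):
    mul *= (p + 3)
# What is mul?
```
Trace:
  mul=1
  mul=4, p=1
  mul=20, p=2
  mul=120, p=3
  mul=840, p=4

Final answer: 840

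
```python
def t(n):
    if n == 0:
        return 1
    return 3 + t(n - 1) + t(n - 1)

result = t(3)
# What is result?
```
Call trace (a repeated sub-call is expanded the first time; later identical calls just restate its return value):
t(n=3)
  t(n=2)
    t(n=1)
      t(n=0)
      -> return 1
      t(n=0)
      -> return 1
    -> return 5
    t(n=1) -> return 5  (same call as traced above)
  -> return 13
  t(n=2) -> return 13  (same call as traced above)
-> return 29

Final answer: 29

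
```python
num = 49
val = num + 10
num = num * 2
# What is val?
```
Trace:
  num=49
  num=49, val=59
  num=98, val=59

Final answer: 59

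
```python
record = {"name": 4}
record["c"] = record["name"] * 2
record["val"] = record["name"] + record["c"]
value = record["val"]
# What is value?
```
Trace:
  record={'name': 4}
  record={'name': 4, 'c': 8}
  record={'name': 4, 'c': 8, 'val': 12}
  record={'name': 4, 'c': 8, 'val': 12}, value=12

Final answer: 12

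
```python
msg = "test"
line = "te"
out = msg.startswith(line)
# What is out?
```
Trace:
  msg='test'
  msg='test', line='te'
  msg='test', line='te', out=True

Final answer: True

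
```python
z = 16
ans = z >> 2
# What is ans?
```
Trace:
  z=16
  z=16, ans=4

Final answer: 4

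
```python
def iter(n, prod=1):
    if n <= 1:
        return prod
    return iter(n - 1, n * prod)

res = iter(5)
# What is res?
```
Call trace:
iter(n=5, prod=1)
  iter(n=4, prod=5)
    iter(n=3, prod=20)
      iter(n=2, prod=60)
        iter(n=1, prod=120)
        -> return 120
      -> return 120
    -> return 120
  -> return 120
-> return 120

Final answer: 120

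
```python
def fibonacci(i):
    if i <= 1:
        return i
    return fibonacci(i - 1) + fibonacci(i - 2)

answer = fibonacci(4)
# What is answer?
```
Call trace (a repeated sub-call is expanded the first time; later identical calls just restate its return value):
fibonacci(i=4)
  fibonacci(i=3)
    fibonacci(i=2)
      fibonacci(i=1)
      -> return 1
      fibonacci(i=0)
      -> return 0
    -> return 1
    fibonacci(i=1)
    -> return 1
  -> return 2
  fibonacci(i=2) -> return 1  (same call as traced above)
-> return 3

Final answer: 3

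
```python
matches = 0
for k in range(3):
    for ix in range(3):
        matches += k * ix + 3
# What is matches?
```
Trace:
  matches=0
  matches=3, k=0, ix=0
  matches=6, k=0, ix=1
  matches=9, k=0, ix=2
  matches=12, k=1, ix=0
  matches=16, k=1, ix=1
  matches=21, k=1, ix=2
  matches=24, k=2, ix=0
  matches=29, k=2, ix=1
  matches=36, k=2, ix=2

Final answer: 36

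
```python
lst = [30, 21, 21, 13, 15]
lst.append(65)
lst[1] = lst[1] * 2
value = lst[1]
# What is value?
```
Trace:
  lst=[30, 21, 21, 13, 15]
  lst=[30, 21, 21, 13, 15, 65]
  lst=[30, 42, 21, 13, 15, 65]
  lst=[30, 42, 21, 13, 15, 65], value=42

Final answer: 42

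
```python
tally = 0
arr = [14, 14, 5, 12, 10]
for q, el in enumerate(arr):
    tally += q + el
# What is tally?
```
Trace:
  tally=0
  tally=14, q=0, el=14
  tally=29, q=1, el=14
  tally=36, q=2, el=5
  tally=51, q=3, el=12
  tally=65, q=4, el=10

Final answer: 65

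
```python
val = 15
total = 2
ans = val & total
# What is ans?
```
Trace:
  val=15
  val=15, total=2
  val=15, total=2, ans=2

Final answer: 2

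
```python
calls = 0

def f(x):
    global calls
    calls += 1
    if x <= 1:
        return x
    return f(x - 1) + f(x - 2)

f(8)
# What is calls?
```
Call trace (a repeated sub-call is expanded the first time; later identical calls just restate its return value):
f(x=8)
  f(x=7)
    f(x=6)
      f(x=5)
        f(x=4)
          f(x=3)
            f(x=2)
              f(x=1)
              -> return 1
              f(x=0)
              -> return 0
            -> return 1
            f(x=1)
            -> return 1
          -> return 2
          f(x=2) -> return 1  (same call as traced above)
        -> return 3
        f(x=3) -> return 2  (same call as traced above)
      -> return 5
      f(x=4) -> return 3  (same call as traced above)
    -> return 8
    f(x=5) -> return 5  (same call as traced above)
  -> return 13
  f(x=6) -> return 8  (same call as traced above)
-> return 21

calls is incremented once per call, so count the calls in each subtree. Let C(x) = number of calls made by f(x).
C(0) = C(1) = 1 (base case, no recursion); C(x) = 1 + C(x - 1) + C(x - 2) otherwise.
C(2) = 1 + C(1) + C(0) = 1 + 1 + 1 = 3
C(3) = 1 + C(2) + C(1) = 1 + 3 + 1 = 5
C(4) = 1 + C(3) + C(2) = 1 + 5 + 3 = 9
C(5) = 1 + C(4) + C(3) = 1 + 9 + 5 = 15
C(6) = 1 + C(5) + C(4) = 1 + 15 + 9 = 25
C(7) = 1 + C(6) + C(5) = 1 + 25 + 15 = 41
C(8) = 1 + C(7) + C(6) = 1 + 41 + 25 = 67
calls = C(8) = 67

Final answer: 67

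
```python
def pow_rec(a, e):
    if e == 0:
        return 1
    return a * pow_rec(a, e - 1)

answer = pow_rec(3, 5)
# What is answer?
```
Call trace:
pow_rec(a=3, e=5)
  pow_rec(a=3, e=4)
    pow_rec(a=3, e=3)
      pow_rec(a=3, e=2)
        pow_rec(a=3, e=1)
          pow_rec(a=3, e=0)
          -> return 1
        -> return 3
      -> return 9
    -> return 27
  -> return 81
-> return 243

Final answer: 243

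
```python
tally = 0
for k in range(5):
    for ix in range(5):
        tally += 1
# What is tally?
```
Trace:
  tally=0
  tally=1, k=0, ix=0
  tally=2, k=0, ix=1
  tally=3, k=0, ix=2
  tally=4, k=0, ix=3
  tally=5, k=0, ix=4
  tally=6, k=1, ix=0
  tally=7, k=1, ix=1
  tally=8, k=1, ix=2
  tally=9, k=1, ix=3
  tally=10, k=1, ix=4
  tally=11, k=2, ix=0
  tally=12, k=2, ix=1
  tally=13, k=2, ix=2
  tally=14, k=2, ix=3
  tally=15, k=2, ix=4
  tally=16, k=3, ix=0
  tally=17, k=3, ix=1
  tally=18, k=3, ix=2
  tally=19, k=3, ix=3
  tally=20, k=3, ix=4
  tally=21, k=4, ix=0
  tally=22, k=4, ix=1
  tally=23, k=4, ix=2
  tally=24, k=4, ix=3
  tally=25, k=4, ix=4

Final answer: 25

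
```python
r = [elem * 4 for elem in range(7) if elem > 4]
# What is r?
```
Trace:
  elem=0
  elem=1
  elem=2
  elem=3
  elem=4
  elem=5
  elem=6
  r=[20, 24]

Final answer: [20, 24]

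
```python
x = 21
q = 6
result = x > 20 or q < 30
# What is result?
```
Trace:
  x=21
  x=21, q=6
  x=21, q=6, result=True

Final answer: True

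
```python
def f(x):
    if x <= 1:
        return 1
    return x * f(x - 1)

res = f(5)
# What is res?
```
Call trace:
f(x=5)
  f(x=4)
    f(x=3)
      f(x=2)
        f(x=1)
        -> return 1
      -> return 2
    -> return 6
  -> return 24
-> return 120

Final answer: 120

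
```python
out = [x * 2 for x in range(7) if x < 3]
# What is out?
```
Trace:
  x=0
  x=1
  x=2
  x=3
  x=4
  x=5
  x=6
  out=[0, 2, 4]

Final answer: [0, 2, 4]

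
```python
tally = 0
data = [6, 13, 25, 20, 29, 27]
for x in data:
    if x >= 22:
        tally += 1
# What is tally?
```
Trace:
  tally=0
  tally=0, x=6
  tally=0, x=13
  tally=1, x=25
  tally=1, x=20
  tally=2, x=29
  tally=3, x=27

Final answer: 3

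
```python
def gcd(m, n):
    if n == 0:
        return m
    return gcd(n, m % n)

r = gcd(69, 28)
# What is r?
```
Call trace:
gcd(m=69, n=28)
  gcd(m=28, n=13)
    gcd(m=13, n=2)
      gcd(m=2, n=1)
        gcd(m=1, n=0)
        -> return 1
      -> return 1
    -> return 1
  -> return 1
-> return 1

Final answer: 1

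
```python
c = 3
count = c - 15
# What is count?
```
Trace:
  c=3
  c=3, count=-12

Final answer: -12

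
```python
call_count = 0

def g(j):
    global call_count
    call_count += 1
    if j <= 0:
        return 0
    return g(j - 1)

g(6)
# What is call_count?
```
Call trace:
g(j=6)
  g(j=5)
    g(j=4)
      g(j=3)
        g(j=2)
          g(j=1)
            g(j=0)
            -> return 0
          -> return 0
        -> return 0
      -> return 0
    -> return 0
  -> return 0
-> return 0

call_count is incremented once per call. g is entered once for each j = 6, 5, 4, 3, 2, 1, 0 (the j <= 0 call returns without recursing), i.e. 6 + 1 calls.
call_count = 7

Final answer: 7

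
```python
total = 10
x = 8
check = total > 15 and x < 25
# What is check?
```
Trace:
  total=10
  total=10, x=8
  total=10, x=8, check=False

Final answer: False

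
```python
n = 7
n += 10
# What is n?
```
Trace:
  n=7
  n=17

Final answer: 17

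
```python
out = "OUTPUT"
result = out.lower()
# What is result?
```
Trace:
  out='OUTPUT'
  out='OUTPUT', result='output'

Final answer: 'output'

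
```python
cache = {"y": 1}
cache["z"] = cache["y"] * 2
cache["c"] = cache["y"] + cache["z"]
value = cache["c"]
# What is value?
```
Trace:
  cache={'y': 1}
  cache={'y': 1, 'z': 2}
  cache={'y': 1, 'z': 2, 'c': 3}
  cache={'y': 1, 'z': 2, 'c': 3}, value=3

Final answer: 3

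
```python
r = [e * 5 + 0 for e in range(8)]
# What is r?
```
Trace:
  e=0
  e=1
  e=2
  e=3
  e=4
  e=5
  e=6
  e=7
  r=[0, 5, 10, 15, 20, 25, 30, 35]

Final answer: [0, 5, 10, 15, 20, 25, 30, 35]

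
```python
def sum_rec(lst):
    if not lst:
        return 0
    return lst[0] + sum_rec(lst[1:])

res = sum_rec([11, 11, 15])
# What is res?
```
Call trace:
sum_rec(lst=[11, 11, 15])
  sum_rec(lst=[11, 15])
    sum_rec(lst=[15])
      sum_rec(lst=[])
      -> return 0
    -> return 15
  -> return 26
-> return 37

Final answer: 37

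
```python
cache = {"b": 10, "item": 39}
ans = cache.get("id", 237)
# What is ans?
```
Trace:
  cache={'b': 10, 'item': 39}
  cache={'b': 10, 'item': 39}, ans=237

Final answer: 237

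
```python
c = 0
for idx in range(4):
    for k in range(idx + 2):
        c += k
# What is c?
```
Trace:
  c=0
  c=0, idx=0, k=0
  c=1, idx=0, k=1
  c=1, idx=1, k=0
  c=2, idx=1, k=1
  c=4, idx=1, k=2
  c=4, idx=2, k=0
  c=5, idx=2, k=1
  c=7, idx=2, k=2
  c=10, idx=2, k=3
  c=10, idx=3, k=0
  c=11, idx=3, k=1
  c=13, idx=3, k=2
  c=16, idx=3, k=3
  c=20, idx=3, k=4

Final answer: 20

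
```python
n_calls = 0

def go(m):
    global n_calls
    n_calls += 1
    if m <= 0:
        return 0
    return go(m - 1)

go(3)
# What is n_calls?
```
Call trace:
go(m=3)
  go(m=2)
    go(m=1)
      go(m=0)
      -> return 0
    -> return 0
  -> return 0
-> return 0

n_calls is incremented once per call. go is entered once for each m = 3, 2, 1, 0 (the m <= 0 call returns without recursing), i.e. 3 + 1 calls.
n_calls = 4

Final answer: 4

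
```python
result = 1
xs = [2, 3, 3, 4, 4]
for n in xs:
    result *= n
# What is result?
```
Trace:
  result=1
  result=2, n=2
  result=6, n=3
  result=18, n=3
  result=72, n=4
  result=288, n=4

Final answer: 288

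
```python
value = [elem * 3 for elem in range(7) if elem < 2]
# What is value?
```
Trace:
  elem=0
  elem=1
  elem=2
  elem=3
  elem=4
  elem=5
  elem=6
  value=[0, 3]

Final answer: [0, 3]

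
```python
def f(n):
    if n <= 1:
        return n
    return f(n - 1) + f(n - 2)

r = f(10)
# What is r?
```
Call trace (a repeated sub-call is expanded the first time; later identical calls just restate its return value):
f(n=10)
  f(n=9)
    f(n=8)
      f(n=7)
        f(n=6)
          f(n=5)
            f(n=4)
              f(n=3)
                f(n=2)
                  f(n=1)
                  -> return 1
                  f(n=0)
                  -> return 0
                -> return 1
                f(n=1)
                -> return 1
              -> return 2
              f(n=2) -> return 1  (same call as traced above)
            -> return 3
            f(n=3) -> return 2  (same call as traced above)
          -> return 5
          f(n=4) -> return 3  (same call as traced above)
        -> return 8
        f(n=5) -> return 5  (same call as traced above)
      -> return 13
      f(n=6) -> return 8  (same call as traced above)
    -> return 21
    f(n=7) -> return 13  (same call as traced above)
  -> return 34
  f(n=8) -> return 21  (same call as traced above)
-> return 55

Final answer: 55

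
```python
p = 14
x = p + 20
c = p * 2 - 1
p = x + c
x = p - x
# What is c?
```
Trace:
  p=14
  p=14, x=34
  p=14, x=34, c=27
  p=61, x=34, c=27
  p=61, x=27, c=27

Final answer: 27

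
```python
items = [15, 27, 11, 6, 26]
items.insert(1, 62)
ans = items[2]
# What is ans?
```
Trace:
  items=[15, 27, 11, 6, 26]
  items=[15, 62, 27, 11, 6, 26]
  items=[15, 62, 27, 11, 6, 26], ans=27

Final answer: 27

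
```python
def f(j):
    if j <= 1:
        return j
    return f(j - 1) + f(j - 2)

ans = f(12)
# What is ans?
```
Call trace (a repeated sub-call is expanded the first time; later identical calls just restate its return value):
f(j=12)
  f(j=11)
    f(j=10)
      f(j=9)
        f(j=8)
          f(j=7)
            f(j=6)
              f(j=5)
                f(j=4)
                  f(j=3)
                    f(j=2)
                      f(j=1)
                      -> return 1
                      f(j=0)
                      -> return 0
                    -> return 1
                    f(j=1)
                    -> return 1
                  -> return 2
                  f(j=2) -> return 1  (same call as traced above)
                -> return 3
                f(j=3) -> return 2  (same call as traced above)
              -> return 5
              f(j=4) -> return 3  (same call as traced above)
            -> return 8
            f(j=5) -> return 5  (same call as traced above)
          -> return 13
          f(j=6) -> return 8  (same call as traced above)
        -> return 21
        f(j=7) -> return 13  (same call as traced above)
      -> return 34
      f(j=8) -> return 21  (same call as traced above)
    -> return 55
    f(j=9) -> return 34  (same call as traced above)
  -> return 89
  f(j=10) -> return 55  (same call as traced above)
-> return 144

Final answer: 144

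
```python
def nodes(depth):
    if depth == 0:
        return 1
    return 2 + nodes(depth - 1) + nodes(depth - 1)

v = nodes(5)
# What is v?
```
Call trace (a repeated sub-call is expanded the first time; later identical calls just restate its return value):
nodes(depth=5)
  nodes(depth=4)
    nodes(depth=3)
      nodes(depth=2)
        nodes(depth=1)
          nodes(depth=0)
          -> return 1
          nodes(depth=0)
          -> return 1
        -> return 4
        nodes(depth=1) -> return 4  (same call as traced above)
      -> return 10
      nodes(depth=2) -> return 10  (same call as traced above)
    -> return 22
    nodes(depth=3) -> return 22  (same call as traced above)
  -> return 46
  nodes(depth=4) -> return 46  (same call as traced above)
-> return 94

Final answer: 94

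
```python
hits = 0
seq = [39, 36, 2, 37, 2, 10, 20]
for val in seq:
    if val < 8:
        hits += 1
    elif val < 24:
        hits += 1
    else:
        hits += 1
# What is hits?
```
Trace:
  hits=0
  hits=1, val=39
  hits=2, val=36
  hits=3, val=2
  hits=4, val=37
  hits=5, val=2
  hits=6, val=10
  hits=7, val=20

Final answer: 7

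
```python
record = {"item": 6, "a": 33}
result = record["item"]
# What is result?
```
Trace:
  record={'item': 6, 'a': 33}
  record={'item': 6, 'a': 33}, result=6

Final answer: 6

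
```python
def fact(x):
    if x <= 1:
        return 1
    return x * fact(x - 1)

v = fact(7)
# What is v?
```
Call trace:
fact(x=7)
  fact(x=6)
    fact(x=5)
      fact(x=4)
        fact(x=3)
          fact(x=2)
            fact(x=1)
            -> return 1
          -> return 2
        -> return 6
      -> return 24
    -> return 120
  -> return 720
-> return 5040

Final answer: 5040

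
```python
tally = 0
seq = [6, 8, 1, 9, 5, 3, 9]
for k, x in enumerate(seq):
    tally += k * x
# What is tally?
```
Trace:
  tally=0
  tally=0, k=0, x=6
  tally=8, k=1, x=8
  tally=10, k=2, x=1
  tally=37, k=3, x=9
  tally=57, k=4, x=5
  tally=72, k=5, x=3
  tally=126, k=6, x=9

Final answer: 126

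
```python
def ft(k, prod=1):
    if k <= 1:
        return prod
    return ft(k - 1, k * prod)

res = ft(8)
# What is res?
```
Call trace:
ft(k=8, prod=1)
  ft(k=7, prod=8)
    ft(k=6, prod=56)
      ft(k=5, prod=336)
        ft(k=4, prod=1680)
          ft(k=3, prod=6720)
            ft(k=2, prod=20160)
              ft(k=1, prod=40320)
              -> return 40320
            -> return 40320
          -> return 40320
        -> return 40320
      -> return 40320
    -> return 40320
  -> return 40320
-> return 40320

Final answer: 40320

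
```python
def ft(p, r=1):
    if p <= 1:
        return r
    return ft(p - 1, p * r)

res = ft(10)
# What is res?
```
Call trace:
ft(p=10, r=1)
  ft(p=9, r=10)
    ft(p=8, r=90)
      ft(p=7, r=720)
        ft(p=6, r=5040)
          ft(p=5, r=30240)
            ft(p=4, r=151200)
              ft(p=3, r=604800)
                ft(p=2, r=1814400)
                  ft(p=1, r=3628800)
                  -> return 3628800
                -> return 3628800
              -> return 3628800
            -> return 3628800
          -> return 3628800
        -> return 3628800
      -> return 3628800
    -> return 3628800
  -> return 3628800
-> return 3628800

Final answer: 3628800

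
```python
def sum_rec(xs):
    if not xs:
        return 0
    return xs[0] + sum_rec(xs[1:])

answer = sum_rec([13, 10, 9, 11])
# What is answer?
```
Call trace:
sum_rec(xs=[13, 10, 9, 11])
  sum_rec(xs=[10, 9, 11])
    sum_rec(xs=[9, 11])
      sum_rec(xs=[11])
        sum_rec(xs=[])
        -> return 0
      -> return 11
    -> return 20
  -> return 30
-> return 43

Final answer: 43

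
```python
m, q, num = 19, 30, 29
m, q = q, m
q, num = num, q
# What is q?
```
Trace:
  m=19, q=30, num=29
  m=30, q=19, num=29
  m=30, q=29, num=19

Final answer: 29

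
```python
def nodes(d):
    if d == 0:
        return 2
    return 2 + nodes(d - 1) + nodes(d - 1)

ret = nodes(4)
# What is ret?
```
Call trace (a repeated sub-call is expanded the first time; later identical calls just restate its return value):
nodes(d=4)
  nodes(d=3)
    nodes(d=2)
      nodes(d=1)
        nodes(d=0)
        -> return 2
        nodes(d=0)
        -> return 2
      -> return 6
      nodes(d=1) -> return 6  (same call as traced above)
    -> return 14
    nodes(d=2) -> return 14  (same call as traced above)
  -> return 30
  nodes(d=3) -> return 30  (same call as traced above)
-> return 62

Final answer: 62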